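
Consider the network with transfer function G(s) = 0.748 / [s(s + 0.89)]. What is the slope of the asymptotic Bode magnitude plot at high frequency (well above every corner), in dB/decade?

With 0 zeros and 2 poles, the high-frequency asymptotic slope is 20 × (0 − 2) = -40 dB/decade.

-40 dB/decade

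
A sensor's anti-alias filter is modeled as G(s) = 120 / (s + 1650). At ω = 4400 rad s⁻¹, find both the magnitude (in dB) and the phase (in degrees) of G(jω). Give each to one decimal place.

|j4400 + 1650| = √(4400² + 1650²) = 4699
|G(j4400)| = 120 / 4699 = 0.025536
20 log₁₀(0.025536) = -31.86 dB
∠(j4400 + 1650) = arctan(4400/1650) = 69.44°
∠G(j4400) = −69.44° = -69.44°

|G| = -31.9 dB, ∠G = -69.4°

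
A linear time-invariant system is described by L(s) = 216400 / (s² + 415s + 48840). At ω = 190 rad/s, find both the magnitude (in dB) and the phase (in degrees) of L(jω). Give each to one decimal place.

|L| = 8.7 dB, ∠L = -80.8 deg

|(j190)² + 415(j190) + 48840| = |12740 + j78850| = 7.987e+04
|L(j190)| = 216400 / 7.987e+04 = 2.7093
20 log₁₀(2.7093) = 8.66 dB
∠[(j190)² + 415(j190) + 48840] = ∠[12740 + j78850] = 80.82°
∠L(j190) = −80.82° = -80.82°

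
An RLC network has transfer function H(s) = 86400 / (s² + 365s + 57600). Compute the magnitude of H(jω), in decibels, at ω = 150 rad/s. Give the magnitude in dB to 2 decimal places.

|(j150)² + 365(j150) + 57600| = |35100 + j54750| = 6.504e+04
|H(j150)| = 86400 / 6.504e+04 = 1.3285
20 log₁₀(1.3285) = 2.467 dB

2.47 dB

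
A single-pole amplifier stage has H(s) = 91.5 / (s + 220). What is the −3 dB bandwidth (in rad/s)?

For a single-pole low-pass, the −3 dB point is at the pole: ω = 220 rad/s.

220 rad/s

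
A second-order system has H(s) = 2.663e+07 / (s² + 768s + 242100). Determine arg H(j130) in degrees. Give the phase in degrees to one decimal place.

-23.9 deg

∠[(j130)² + 768(j130) + 242100] = ∠[2.252e+05 + j99840] = 23.91°
∠H(j130) = −23.91° = -23.91°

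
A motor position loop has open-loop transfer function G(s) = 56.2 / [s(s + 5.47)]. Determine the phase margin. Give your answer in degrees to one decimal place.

39.8 deg

Gain crossover: |G(jω)| = 1 at ω ≈ 6.57 rad/s.
∠G(j6.57) = −90° − arctan(6.57/5.47) ≈ -140.23°
PM = 180° + (-140.23°) = 39.77°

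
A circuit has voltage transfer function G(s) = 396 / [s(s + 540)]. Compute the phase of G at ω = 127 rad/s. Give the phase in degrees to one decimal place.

-103.2°

∠(j127 + 540) = arctan(127/540) = 13.23°
∠(j127) = 90.00°
∠G(j127) = − (13.23° + 90.00°) = -103.23°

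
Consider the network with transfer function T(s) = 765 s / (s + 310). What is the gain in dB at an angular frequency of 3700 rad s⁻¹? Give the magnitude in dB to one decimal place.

57.6 dB

|j3700| = 3700
|j3700 + 310| = √(3700² + 310²) = 3713
|T(j3700)| = 765 × 3700 / 3713 = 762.33
20 log₁₀(762.33) = 57.64 dB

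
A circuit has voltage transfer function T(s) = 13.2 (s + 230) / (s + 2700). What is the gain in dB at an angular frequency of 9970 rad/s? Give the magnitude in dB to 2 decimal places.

|j9970 + 230| = √(9970² + 230²) = 9973
|j9970 + 2700| = √(9970² + 2700²) = 1.033e+04
|T(j9970)| = 13.2 × 9973 / 1.033e+04 = 12.744
20 log₁₀(12.744) = 22.106 dB

22.11 dB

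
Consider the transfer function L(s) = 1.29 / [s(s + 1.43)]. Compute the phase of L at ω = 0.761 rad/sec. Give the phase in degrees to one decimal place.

∠(j0.761 + 1.43) = arctan(0.761/1.43) = 28.02°
∠(j0.761) = 90.00°
∠L(j0.761) = − (28.02° + 90.00°) = -118.02°

-118.0°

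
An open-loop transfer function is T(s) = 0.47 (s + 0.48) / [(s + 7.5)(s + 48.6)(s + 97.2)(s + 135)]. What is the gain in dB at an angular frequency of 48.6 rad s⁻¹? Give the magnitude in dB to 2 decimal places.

|j48.6 + 0.48| = √(48.6² + 0.48²) = 48.6
|j48.6 + 7.5| = √(48.6² + 7.5²) = 49.18
|j48.6 + 48.6| = √(48.6² + 48.6²) = 68.73
|j48.6 + 97.2| = √(48.6² + 97.2²) = 108.7
|j48.6 + 135| = √(48.6² + 135²) = 143.5
|T(j48.6)| = 0.47 × 48.6 / (49.18 × 68.73 × 108.7 × 143.5) = 4.3345e-07
20 log₁₀(4.3345e-07) = -127.261 dB

-127.26 dB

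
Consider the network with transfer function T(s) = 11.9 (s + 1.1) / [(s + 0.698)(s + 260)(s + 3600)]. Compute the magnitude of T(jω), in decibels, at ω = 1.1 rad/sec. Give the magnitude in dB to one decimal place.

|j1.1 + 1.1| = √(1.1² + 1.1²) = 1.556
|j1.1 + 0.698| = √(1.1² + 0.698²) = 1.303
|j1.1 + 260| = √(1.1² + 260²) = 260
|j1.1 + 3600| = √(1.1² + 3600²) = 3600
|T(j1.1)| = 11.9 × 1.556 / (1.303 × 260 × 3600) = 1.5181e-05
20 log₁₀(1.5181e-05) = -96.37 dB

-96.4 dB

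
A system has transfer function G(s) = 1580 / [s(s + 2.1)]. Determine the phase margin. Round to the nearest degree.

Gain crossover: |G(jω)| = 1 at ω ≈ 39.7 rad/sec.
∠G(j39.7) = −90° − arctan(39.7/2.1) ≈ -176.97°
PM = 180° + (-176.97°) = 3.03°

3°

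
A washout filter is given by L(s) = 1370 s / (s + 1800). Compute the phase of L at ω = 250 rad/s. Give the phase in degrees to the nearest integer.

∠(j250) = 90.00°
∠(j250 + 1800) = arctan(250/1800) = 7.91°
∠L(j250) = 90.00° − 7.91° = 82.09°

82°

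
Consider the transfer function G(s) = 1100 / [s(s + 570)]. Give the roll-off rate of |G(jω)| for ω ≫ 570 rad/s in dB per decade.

With 0 zeros and 2 poles, the high-frequency asymptotic slope is 20 × (0 − 2) = -40 dB/decade.

-40 dB/decade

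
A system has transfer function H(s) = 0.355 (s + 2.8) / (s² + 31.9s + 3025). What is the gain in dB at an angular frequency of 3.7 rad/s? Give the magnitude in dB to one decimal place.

|j3.7 + 2.8| = √(3.7² + 2.8²) = 4.64
|(j3.7)² + 31.9(j3.7) + 3025| = |3011.3 + j118.03| = 3014
|H(j3.7)| = 0.355 × 4.64 / 3014 = 0.00054659
20 log₁₀(0.00054659) = -65.25 dB

-65.2 dB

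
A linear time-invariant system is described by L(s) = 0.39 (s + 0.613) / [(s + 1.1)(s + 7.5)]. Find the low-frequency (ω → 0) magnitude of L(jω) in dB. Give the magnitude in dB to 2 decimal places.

L(0) = 0.39 × 0.613 / (1.1 × 7.5) = 0.028978
20 log₁₀(0.028978) = -30.759 dB

-30.76 dB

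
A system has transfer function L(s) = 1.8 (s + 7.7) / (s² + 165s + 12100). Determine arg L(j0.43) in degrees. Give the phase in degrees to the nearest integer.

3°

∠(j0.43 + 7.7) = arctan(0.43/7.7) = 3.20°
∠[(j0.43)² + 165(j0.43) + 12100] = ∠[12100 + j70.95] = 0.34°
∠L(j0.43) = 3.20° − 0.34° = 2.86°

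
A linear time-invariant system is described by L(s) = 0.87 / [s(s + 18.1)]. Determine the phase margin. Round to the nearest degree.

Gain crossover: |L(jω)| = 1 at ω ≈ 0.0481 rad/sec.
∠L(j0.0481) = −90° − arctan(0.0481/18.1) ≈ -90.15°
PM = 180° + (-90.15°) = 89.85°

90°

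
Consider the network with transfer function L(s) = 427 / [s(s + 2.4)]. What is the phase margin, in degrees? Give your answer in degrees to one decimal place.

6.6 deg

Gain crossover: |L(jω)| = 1 at ω ≈ 20.6 rad/s.
∠L(j20.6) = −90° − arctan(20.6/2.4) ≈ -173.35°
PM = 180° + (-173.35°) = 6.65°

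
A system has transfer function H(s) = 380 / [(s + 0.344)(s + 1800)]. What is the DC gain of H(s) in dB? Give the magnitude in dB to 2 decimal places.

H(0) = 380 / (0.344 × 1800) = 0.6137
20 log₁₀(0.6137) = -4.241 dB

-4.24 dB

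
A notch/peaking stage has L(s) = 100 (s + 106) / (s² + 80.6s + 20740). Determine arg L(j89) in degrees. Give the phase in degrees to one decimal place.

10.8 deg

∠(j89 + 106) = arctan(89/106) = 40.02°
∠[(j89)² + 80.6(j89) + 20740] = ∠[12819 + j7173.4] = 29.23°
∠L(j89) = 40.02° − 29.23° = 10.79°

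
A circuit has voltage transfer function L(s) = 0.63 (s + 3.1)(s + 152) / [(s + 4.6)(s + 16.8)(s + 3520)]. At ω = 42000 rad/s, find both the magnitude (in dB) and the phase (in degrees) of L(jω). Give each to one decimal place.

|j42000 + 3.1| = √(42000² + 3.1²) = 4.2e+04
|j42000 + 152| = √(42000² + 152²) = 4.2e+04
|j42000 + 4.6| = √(42000² + 4.6²) = 4.2e+04
|j42000 + 16.8| = √(42000² + 16.8²) = 4.2e+04
|j42000 + 3520| = √(42000² + 3520²) = 4.215e+04
|L(j42000)| = 0.63 × 4.2e+04 × 4.2e+04 / (4.2e+04 × 4.2e+04 × 4.215e+04) = 1.4948e-05
20 log₁₀(1.4948e-05) = -96.51 dB
∠(j42000 + 3.1) = arctan(42000/3.1) = 90.00°
∠(j42000 + 152) = arctan(42000/152) = 89.79°
∠(j42000 + 4.6) = arctan(42000/4.6) = 89.99°
∠(j42000 + 16.8) = arctan(42000/16.8) = 89.98°
∠(j42000 + 3520) = arctan(42000/3520) = 85.21°
∠L(j42000) = 90.00° + 89.79° − (89.99° + 89.98° + 85.21°) = -85.39°

|L| = -96.5 dB, ∠L = -85.4°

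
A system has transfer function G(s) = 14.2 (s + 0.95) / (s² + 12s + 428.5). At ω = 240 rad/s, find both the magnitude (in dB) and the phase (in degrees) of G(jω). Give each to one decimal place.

|G| = -24.5 dB, ∠G = -87.3°

|j240 + 0.95| = √(240² + 0.95²) = 240
|(j240)² + 12(j240) + 428.5| = |-57172 + j2880| = 5.724e+04
|G(j240)| = 14.2 × 240 / 5.724e+04 = 0.059535
20 log₁₀(0.059535) = -24.50 dB
∠(j240 + 0.95) = arctan(240/0.95) = 89.77°
∠[(j240)² + 12(j240) + 428.5] = ∠[-57172 + j2880] = 177.12°
∠G(j240) = 89.77° − 177.12° = -87.34°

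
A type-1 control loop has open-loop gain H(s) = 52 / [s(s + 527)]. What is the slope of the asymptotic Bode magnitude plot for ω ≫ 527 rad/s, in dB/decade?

With 0 zeros and 2 poles, the high-frequency asymptotic slope is 20 × (0 − 2) = -40 dB/decade.

-40 dB/decade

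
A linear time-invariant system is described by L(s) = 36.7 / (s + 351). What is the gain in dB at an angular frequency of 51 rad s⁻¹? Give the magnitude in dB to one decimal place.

|j51 + 351| = √(51² + 351²) = 354.7
|L(j51)| = 36.7 / 354.7 = 0.10347
20 log₁₀(0.10347) = -19.70 dB

-19.7 dB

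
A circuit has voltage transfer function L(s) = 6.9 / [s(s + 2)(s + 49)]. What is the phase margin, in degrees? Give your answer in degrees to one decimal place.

Gain crossover: |L(jω)| = 1 at ω ≈ 0.0704 rad s⁻¹.
∠L(j0.0704) = −90° − arctan(0.0704/2) − arctan(0.0704/49) ≈ -92.10°
PM = 180° + (-92.10°) = 87.90°

87.9 deg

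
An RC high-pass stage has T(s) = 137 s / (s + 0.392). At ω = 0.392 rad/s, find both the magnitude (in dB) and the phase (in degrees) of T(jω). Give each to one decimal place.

|j0.392| = 0.392
|j0.392 + 0.392| = √(0.392² + 0.392²) = 0.5544
|T(j0.392)| = 137 × 0.392 / 0.5544 = 96.874
20 log₁₀(96.874) = 39.72 dB
∠(j0.392) = 90.00°
∠(j0.392 + 0.392) = arctan(0.392/0.392) = 45.00°
∠T(j0.392) = 90.00° − 45.00° = 45.00°

|T| = 39.7 dB, ∠T = 45.0°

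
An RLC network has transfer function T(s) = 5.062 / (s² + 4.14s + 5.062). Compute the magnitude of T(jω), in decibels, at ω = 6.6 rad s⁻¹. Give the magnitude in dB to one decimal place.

|(j6.6)² + 4.14(j6.6) + 5.062| = |-38.498 + j27.324| = 47.21
|T(j6.6)| = 5.062 / 47.21 = 0.10723
20 log₁₀(0.10723) = -19.39 dB

-19.4 dB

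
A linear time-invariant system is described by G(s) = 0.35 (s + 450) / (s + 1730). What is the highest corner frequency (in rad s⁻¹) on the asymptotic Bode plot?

1730 rad s⁻¹

Break frequencies occur at each pole and zero magnitude: 450 rad s⁻¹, 1730 rad s⁻¹.
The highest is 1730 rad s⁻¹.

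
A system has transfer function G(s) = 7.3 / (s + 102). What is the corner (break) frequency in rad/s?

102 rad/s

The single real pole at s = −102 gives a corner at ω = 102 rad/s.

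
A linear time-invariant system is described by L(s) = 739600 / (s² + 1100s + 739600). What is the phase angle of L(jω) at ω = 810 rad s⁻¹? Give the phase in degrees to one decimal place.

∠[(j810)² + 1100(j810) + 739600] = ∠[83500 + j8.91e+05] = 84.65°
∠L(j810) = −84.65° = -84.65°

-84.6°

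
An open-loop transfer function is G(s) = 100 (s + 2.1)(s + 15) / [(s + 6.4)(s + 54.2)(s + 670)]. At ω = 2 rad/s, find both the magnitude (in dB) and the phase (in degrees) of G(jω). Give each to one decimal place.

|G| = -34.9 dB, ∠G = 31.6 deg

|j2 + 2.1| = √(2² + 2.1²) = 2.9
|j2 + 15| = √(2² + 15²) = 15.13
|j2 + 6.4| = √(2² + 6.4²) = 6.705
|j2 + 54.2| = √(2² + 54.2²) = 54.24
|j2 + 670| = √(2² + 670²) = 670
|G(j2)| = 100 × 2.9 × 15.13 / (6.705 × 54.24 × 670) = 0.018011
20 log₁₀(0.018011) = -34.89 dB
∠(j2 + 2.1) = arctan(2/2.1) = 43.60°
∠(j2 + 15) = arctan(2/15) = 7.59°
∠(j2 + 6.4) = arctan(2/6.4) = 17.35°
∠(j2 + 54.2) = arctan(2/54.2) = 2.11°
∠(j2 + 670) = arctan(2/670) = 0.17°
∠G(j2) = 43.60° + 7.59° − (17.35° + 2.11° + 0.17°) = 31.56°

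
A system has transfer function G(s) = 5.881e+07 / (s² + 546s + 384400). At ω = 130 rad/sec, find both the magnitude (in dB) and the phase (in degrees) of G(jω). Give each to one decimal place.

|(j130)² + 546(j130) + 384400| = |3.675e+05 + j70980| = 3.743e+05
|G(j130)| = 5.881e+07 / 3.743e+05 = 157.12
20 log₁₀(157.12) = 43.92 dB
∠[(j130)² + 546(j130) + 384400] = ∠[3.675e+05 + j70980] = 10.93°
∠G(j130) = −10.93° = -10.93°

|G| = 43.9 dB, ∠G = -10.9 deg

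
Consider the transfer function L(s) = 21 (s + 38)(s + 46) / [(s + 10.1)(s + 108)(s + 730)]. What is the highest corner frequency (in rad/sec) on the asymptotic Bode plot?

Break frequencies occur at each pole and zero magnitude: 10.1 rad/sec, 38 rad/sec, 46 rad/sec, 108 rad/sec, 730 rad/sec.
The highest is 730 rad/sec.

730 rad/sec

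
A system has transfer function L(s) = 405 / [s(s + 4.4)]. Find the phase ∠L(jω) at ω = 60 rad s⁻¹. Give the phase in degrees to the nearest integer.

-176°

∠(j60 + 4.4) = arctan(60/4.4) = 85.81°
∠(j60) = 90.00°
∠L(j60) = − (85.81° + 90.00°) = -175.81°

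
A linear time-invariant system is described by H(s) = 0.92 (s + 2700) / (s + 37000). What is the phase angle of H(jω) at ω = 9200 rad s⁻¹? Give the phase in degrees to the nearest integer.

60°

∠(j9200 + 2700) = arctan(9200/2700) = 73.64°
∠(j9200 + 37000) = arctan(9200/37000) = 13.96°
∠H(j9200) = 73.64° − 13.96° = 59.68°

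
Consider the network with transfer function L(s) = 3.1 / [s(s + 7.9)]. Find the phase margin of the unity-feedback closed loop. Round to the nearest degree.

Gain crossover: |L(jω)| = 1 at ω ≈ 0.392 rad/s.
∠L(j0.392) = −90° − arctan(0.392/7.9) ≈ -92.84°
PM = 180° + (-92.84°) = 87.16°

87°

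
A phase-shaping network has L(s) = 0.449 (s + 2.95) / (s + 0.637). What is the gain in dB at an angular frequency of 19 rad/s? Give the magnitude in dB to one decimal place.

-6.9 dB

|j19 + 2.95| = √(19² + 2.95²) = 19.23
|j19 + 0.637| = √(19² + 0.637²) = 19.01
|L(j19)| = 0.449 × 19.23 / 19.01 = 0.45412
20 log₁₀(0.45412) = -6.86 dB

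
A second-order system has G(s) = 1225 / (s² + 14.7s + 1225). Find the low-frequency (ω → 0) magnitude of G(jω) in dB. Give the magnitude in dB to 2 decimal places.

0.00 dB

G(0) = 1225 / 1225 = 1
20 log₁₀(1) = 0.000 dB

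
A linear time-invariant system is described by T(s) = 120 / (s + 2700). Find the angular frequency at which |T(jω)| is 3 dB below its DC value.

2700 rad/s

For a single-pole low-pass, the −3 dB point is at the pole: ω = 2700 rad/s.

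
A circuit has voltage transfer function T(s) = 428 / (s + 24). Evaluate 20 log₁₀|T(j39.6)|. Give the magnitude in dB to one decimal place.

19.3 dB

|j39.6 + 24| = √(39.6² + 24²) = 46.31
|T(j39.6)| = 428 / 46.31 = 9.243
20 log₁₀(9.243) = 19.32 dB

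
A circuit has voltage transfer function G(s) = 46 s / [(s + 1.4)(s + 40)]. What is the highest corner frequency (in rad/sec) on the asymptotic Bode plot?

Break frequencies occur at each pole and zero magnitude: 1.4 rad/sec, 40 rad/sec.
The highest is 40 rad/sec.

40 rad/sec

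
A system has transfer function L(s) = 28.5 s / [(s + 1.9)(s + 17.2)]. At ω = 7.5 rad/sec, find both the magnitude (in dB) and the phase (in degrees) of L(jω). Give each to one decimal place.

|L| = 3.4 dB, ∠L = -9.3 deg

|j7.5| = 7.5
|j7.5 + 1.9| = √(7.5² + 1.9²) = 7.737
|j7.5 + 17.2| = √(7.5² + 17.2²) = 18.76
|L(j7.5)| = 28.5 × 7.5 / (7.737 × 18.76) = 1.4723
20 log₁₀(1.4723) = 3.36 dB
∠(j7.5) = 90.00°
∠(j7.5 + 1.9) = arctan(7.5/1.9) = 75.78°
∠(j7.5 + 17.2) = arctan(7.5/17.2) = 23.56°
∠L(j7.5) = 90.00° − (75.78° + 23.56°) = -9.34°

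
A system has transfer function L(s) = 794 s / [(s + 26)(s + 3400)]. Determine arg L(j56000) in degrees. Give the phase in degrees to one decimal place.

∠(j56000) = 90.00°
∠(j56000 + 26) = arctan(56000/26) = 89.97°
∠(j56000 + 3400) = arctan(56000/3400) = 86.53°
∠L(j56000) = 90.00° − (89.97° + 86.53°) = -86.50°

-86.5 deg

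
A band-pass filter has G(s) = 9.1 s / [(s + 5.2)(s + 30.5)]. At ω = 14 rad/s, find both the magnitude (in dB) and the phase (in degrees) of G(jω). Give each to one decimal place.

|G| = -11.9 dB, ∠G = -4.3°

|j14| = 14
|j14 + 5.2| = √(14² + 5.2²) = 14.93
|j14 + 30.5| = √(14² + 30.5²) = 33.56
|G(j14)| = 9.1 × 14 / (14.93 × 33.56) = 0.25419
20 log₁₀(0.25419) = -11.90 dB
∠(j14) = 90.00°
∠(j14 + 5.2) = arctan(14/5.2) = 69.62°
∠(j14 + 30.5) = arctan(14/30.5) = 24.66°
∠G(j14) = 90.00° − (69.62° + 24.66°) = -4.28°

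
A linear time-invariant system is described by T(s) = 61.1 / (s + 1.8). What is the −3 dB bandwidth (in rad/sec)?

1.8 rad/sec

For a single-pole low-pass, the −3 dB point is at the pole: ω = 1.8 rad/sec.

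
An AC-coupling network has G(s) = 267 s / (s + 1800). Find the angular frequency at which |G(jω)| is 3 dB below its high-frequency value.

For a single-pole high-pass, the −3 dB point is at the pole: ω = 1800 rad/s.

1800 rad/s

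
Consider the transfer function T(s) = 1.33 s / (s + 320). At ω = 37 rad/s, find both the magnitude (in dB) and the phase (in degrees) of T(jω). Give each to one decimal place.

|T| = -16.3 dB, ∠T = 83.4°

|j37| = 37
|j37 + 320| = √(37² + 320²) = 322.1
|T(j37)| = 1.33 × 37 / 322.1 = 0.15276
20 log₁₀(0.15276) = -16.32 dB
∠(j37) = 90.00°
∠(j37 + 320) = arctan(37/320) = 6.60°
∠T(j37) = 90.00° − 6.60° = 83.40°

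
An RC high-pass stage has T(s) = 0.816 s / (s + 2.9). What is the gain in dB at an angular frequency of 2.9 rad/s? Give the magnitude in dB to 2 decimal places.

|j2.9| = 2.9
|j2.9 + 2.9| = √(2.9² + 2.9²) = 4.101
|T(j2.9)| = 0.816 × 2.9 / 4.101 = 0.577
20 log₁₀(0.577) = -4.776 dB

-4.78 dB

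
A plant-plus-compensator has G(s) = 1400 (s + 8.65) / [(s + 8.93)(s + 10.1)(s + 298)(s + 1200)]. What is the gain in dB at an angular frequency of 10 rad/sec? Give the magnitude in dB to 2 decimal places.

|j10 + 8.65| = √(10² + 8.65²) = 13.22
|j10 + 8.93| = √(10² + 8.93²) = 13.41
|j10 + 10.1| = √(10² + 10.1²) = 14.21
|j10 + 298| = √(10² + 298²) = 298.2
|j10 + 1200| = √(10² + 1200²) = 1200
|G(j10)| = 1400 × 13.22 / (13.41 × 14.21 × 298.2 × 1200) = 0.00027149
20 log₁₀(0.00027149) = -71.325 dB

-71.32 dB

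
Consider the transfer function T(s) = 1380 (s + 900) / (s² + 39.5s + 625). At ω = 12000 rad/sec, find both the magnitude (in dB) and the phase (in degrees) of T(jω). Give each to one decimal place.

|T| = -18.8 dB, ∠T = -94.1°

|j12000 + 900| = √(12000² + 900²) = 1.203e+04
|(j12000)² + 39.5(j12000) + 625| = |-1.44e+08 + j4.74e+05| = 1.44e+08
|T(j12000)| = 1380 × 1.203e+04 / 1.44e+08 = 0.11532
20 log₁₀(0.11532) = -18.76 dB
∠(j12000 + 900) = arctan(12000/900) = 85.71°
∠[(j12000)² + 39.5(j12000) + 625] = ∠[-1.44e+08 + j4.74e+05] = 179.81°
∠T(j12000) = 85.71° − 179.81° = -94.10°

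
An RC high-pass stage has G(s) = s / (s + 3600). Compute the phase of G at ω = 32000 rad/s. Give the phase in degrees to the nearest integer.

∠(j32000) = 90.00°
∠(j32000 + 3600) = arctan(32000/3600) = 83.58°
∠G(j32000) = 90.00° − 83.58° = 6.42°

6°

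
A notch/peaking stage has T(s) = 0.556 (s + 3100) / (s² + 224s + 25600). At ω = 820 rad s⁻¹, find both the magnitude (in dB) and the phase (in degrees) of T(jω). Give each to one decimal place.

|j820 + 3100| = √(820² + 3100²) = 3207
|(j820)² + 224(j820) + 25600| = |-6.468e+05 + j1.8368e+05| = 6.724e+05
|T(j820)| = 0.556 × 3207 / 6.724e+05 = 0.0026516
20 log₁₀(0.0026516) = -51.53 dB
∠(j820 + 3100) = arctan(820/3100) = 14.82°
∠[(j820)² + 224(j820) + 25600] = ∠[-6.468e+05 + j1.8368e+05] = 164.15°
∠T(j820) = 14.82° − 164.15° = -149.33°

|T| = -51.5 dB, ∠T = -149.3°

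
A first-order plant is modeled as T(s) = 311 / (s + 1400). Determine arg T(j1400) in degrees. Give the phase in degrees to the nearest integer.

∠(j1400 + 1400) = arctan(1400/1400) = 45.00°
∠T(j1400) = −45.00° = -45.00°

-45°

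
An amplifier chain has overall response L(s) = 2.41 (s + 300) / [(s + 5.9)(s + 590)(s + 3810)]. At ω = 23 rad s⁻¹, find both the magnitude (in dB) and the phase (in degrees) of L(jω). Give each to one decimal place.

|L| = -97.3 dB, ∠L = -73.8°

|j23 + 300| = √(23² + 300²) = 300.9
|j23 + 5.9| = √(23² + 5.9²) = 23.74
|j23 + 590| = √(23² + 590²) = 590.4
|j23 + 3810| = √(23² + 3810²) = 3810
|L(j23)| = 2.41 × 300.9 / (23.74 × 590.4 × 3810) = 1.3575e-05
20 log₁₀(1.3575e-05) = -97.35 dB
∠(j23 + 300) = arctan(23/300) = 4.38°
∠(j23 + 5.9) = arctan(23/5.9) = 75.61°
∠(j23 + 590) = arctan(23/590) = 2.23°
∠(j23 + 3810) = arctan(23/3810) = 0.35°
∠L(j23) = 4.38° − (75.61° + 2.23° + 0.35°) = -73.81°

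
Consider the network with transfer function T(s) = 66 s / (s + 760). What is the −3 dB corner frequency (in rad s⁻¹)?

760 rad s⁻¹

For a single-pole high-pass, the −3 dB point is at the pole: ω = 760 rad s⁻¹.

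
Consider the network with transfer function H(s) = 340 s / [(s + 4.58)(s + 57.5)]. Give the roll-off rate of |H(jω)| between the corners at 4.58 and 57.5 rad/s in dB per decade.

In this band the factors already past their corner are: 1 differentiator zero, pole at 4.58; net slope = 0 dB/decade.

0 dB/decade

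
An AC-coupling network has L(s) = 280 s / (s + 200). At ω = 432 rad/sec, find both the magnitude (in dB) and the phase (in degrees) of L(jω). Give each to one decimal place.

|j432| = 432
|j432 + 200| = √(432² + 200²) = 476.1
|L(j432)| = 280 × 432 / 476.1 = 254.09
20 log₁₀(254.09) = 48.10 dB
∠(j432) = 90.00°
∠(j432 + 200) = arctan(432/200) = 65.16°
∠L(j432) = 90.00° − 65.16° = 24.84°

|L| = 48.1 dB, ∠L = 24.8 deg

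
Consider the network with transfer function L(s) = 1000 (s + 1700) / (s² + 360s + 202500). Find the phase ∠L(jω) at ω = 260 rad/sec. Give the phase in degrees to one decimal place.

-26.1°

∠(j260 + 1700) = arctan(260/1700) = 8.70°
∠[(j260)² + 360(j260) + 202500] = ∠[1.349e+05 + j93600] = 34.75°
∠L(j260) = 8.70° − 34.75° = -26.06°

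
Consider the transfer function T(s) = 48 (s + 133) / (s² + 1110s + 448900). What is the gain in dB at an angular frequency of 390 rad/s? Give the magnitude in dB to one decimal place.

|j390 + 133| = √(390² + 133²) = 412.1
|(j390)² + 1110(j390) + 448900| = |2.968e+05 + j4.329e+05| = 5.249e+05
|T(j390)| = 48 × 412.1 / 5.249e+05 = 0.037683
20 log₁₀(0.037683) = -28.48 dB

-28.5 dB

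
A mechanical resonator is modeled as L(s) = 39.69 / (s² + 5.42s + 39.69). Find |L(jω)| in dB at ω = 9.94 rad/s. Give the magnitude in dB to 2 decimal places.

-6.09 dB

|(j9.94)² + 5.42(j9.94) + 39.69| = |-59.114 + j53.875| = 79.98
|L(j9.94)| = 39.69 / 79.98 = 0.49624
20 log₁₀(0.49624) = -6.086 dB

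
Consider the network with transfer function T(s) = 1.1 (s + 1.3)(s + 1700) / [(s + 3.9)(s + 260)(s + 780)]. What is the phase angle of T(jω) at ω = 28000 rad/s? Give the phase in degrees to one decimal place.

∠(j28000 + 1.3) = arctan(28000/1.3) = 90.00°
∠(j28000 + 1700) = arctan(28000/1700) = 86.53°
∠(j28000 + 3.9) = arctan(28000/3.9) = 89.99°
∠(j28000 + 260) = arctan(28000/260) = 89.47°
∠(j28000 + 780) = arctan(28000/780) = 88.40°
∠T(j28000) = 90.00° + 86.53° − (89.99° + 89.47° + 88.40°) = -91.34°

-91.3°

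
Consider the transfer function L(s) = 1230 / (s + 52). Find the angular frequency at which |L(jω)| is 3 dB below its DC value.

52 rad/sec

For a single-pole low-pass, the −3 dB point is at the pole: ω = 52 rad/sec.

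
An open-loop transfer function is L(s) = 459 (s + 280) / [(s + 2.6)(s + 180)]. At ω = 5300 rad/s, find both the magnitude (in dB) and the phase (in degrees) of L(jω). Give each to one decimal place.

|j5300 + 280| = √(5300² + 280²) = 5307
|j5300 + 2.6| = √(5300² + 2.6²) = 5300
|j5300 + 180| = √(5300² + 180²) = 5303
|L(j5300)| = 459 × 5307 / (5300 × 5303) = 0.086675
20 log₁₀(0.086675) = -21.24 dB
∠(j5300 + 280) = arctan(5300/280) = 86.98°
∠(j5300 + 2.6) = arctan(5300/2.6) = 89.97°
∠(j5300 + 180) = arctan(5300/180) = 88.05°
∠L(j5300) = 86.98° − (89.97° + 88.05°) = -91.05°

|L| = -21.2 dB, ∠L = -91.1°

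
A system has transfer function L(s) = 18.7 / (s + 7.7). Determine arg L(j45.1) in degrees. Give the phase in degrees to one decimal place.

∠(j45.1 + 7.7) = arctan(45.1/7.7) = 80.31°
∠L(j45.1) = −80.31° = -80.31°

-80.3°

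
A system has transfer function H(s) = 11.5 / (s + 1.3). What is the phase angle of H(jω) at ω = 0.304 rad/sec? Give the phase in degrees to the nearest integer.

-13°

∠(j0.304 + 1.3) = arctan(0.304/1.3) = 13.16°
∠H(j0.304) = −13.16° = -13.16°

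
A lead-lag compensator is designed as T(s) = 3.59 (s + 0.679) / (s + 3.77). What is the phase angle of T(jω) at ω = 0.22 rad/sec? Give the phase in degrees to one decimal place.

∠(j0.22 + 0.679) = arctan(0.22/0.679) = 17.95°
∠(j0.22 + 3.77) = arctan(0.22/3.77) = 3.34°
∠T(j0.22) = 17.95° − 3.34° = 14.61°

14.6°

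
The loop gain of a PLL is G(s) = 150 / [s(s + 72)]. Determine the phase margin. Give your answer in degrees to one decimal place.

Gain crossover: |G(jω)| = 1 at ω ≈ 2.08 rad/s.
∠G(j2.08) = −90° − arctan(2.08/72) ≈ -91.66°
PM = 180° + (-91.66°) = 88.34°

88.3°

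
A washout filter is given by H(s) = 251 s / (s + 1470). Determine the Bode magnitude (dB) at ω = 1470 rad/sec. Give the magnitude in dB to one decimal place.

|j1470| = 1470
|j1470 + 1470| = √(1470² + 1470²) = 2079
|H(j1470)| = 251 × 1470 / 2079 = 177.48
20 log₁₀(177.48) = 44.98 dB

45.0 dB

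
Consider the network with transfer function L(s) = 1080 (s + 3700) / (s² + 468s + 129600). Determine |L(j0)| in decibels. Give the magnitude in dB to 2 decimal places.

L(0) = 1080 × 3700 / 129600 = 30.833
20 log₁₀(30.833) = 29.780 dB

29.78 dB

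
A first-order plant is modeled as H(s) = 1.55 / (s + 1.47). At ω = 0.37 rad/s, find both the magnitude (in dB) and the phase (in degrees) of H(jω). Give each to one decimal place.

|H| = 0.2 dB, ∠H = -14.1°

|j0.37 + 1.47| = √(0.37² + 1.47²) = 1.516
|H(j0.37)| = 1.55 / 1.516 = 1.0225
20 log₁₀(1.0225) = 0.19 dB
∠(j0.37 + 1.47) = arctan(0.37/1.47) = 14.13°
∠H(j0.37) = −14.13° = -14.13°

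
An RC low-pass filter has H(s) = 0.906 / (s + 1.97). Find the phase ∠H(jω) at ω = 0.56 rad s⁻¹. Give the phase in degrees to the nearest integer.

-16°

∠(j0.56 + 1.97) = arctan(0.56/1.97) = 15.87°
∠H(j0.56) = −15.87° = -15.87°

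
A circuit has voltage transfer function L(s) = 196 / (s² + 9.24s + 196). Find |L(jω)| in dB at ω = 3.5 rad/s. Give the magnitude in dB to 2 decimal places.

0.43 dB

|(j3.5)² + 9.24(j3.5) + 196| = |183.75 + j32.34| = 186.6
|L(j3.5)| = 196 / 186.6 = 1.0505
20 log₁₀(1.0505) = 0.428 dB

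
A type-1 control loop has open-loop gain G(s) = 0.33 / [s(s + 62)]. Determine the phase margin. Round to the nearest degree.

Gain crossover: |G(jω)| = 1 at ω ≈ 0.00532 rad s⁻¹.
∠G(j0.00532) = −90° − arctan(0.00532/62) ≈ -90.00°
PM = 180° + (-90.00°) = 90.00°

90°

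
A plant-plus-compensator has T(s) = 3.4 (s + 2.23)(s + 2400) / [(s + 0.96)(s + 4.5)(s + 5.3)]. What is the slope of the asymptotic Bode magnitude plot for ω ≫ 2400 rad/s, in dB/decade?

With 2 zeros and 3 poles, the high-frequency asymptotic slope is 20 × (2 − 3) = -20 dB/decade.

-20 dB/decade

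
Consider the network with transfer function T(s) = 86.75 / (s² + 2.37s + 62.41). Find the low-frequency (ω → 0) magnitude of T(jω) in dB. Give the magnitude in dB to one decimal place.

2.9 dB

T(0) = 86.75 / 62.41 = 1.39
20 log₁₀(1.39) = 2.86 dB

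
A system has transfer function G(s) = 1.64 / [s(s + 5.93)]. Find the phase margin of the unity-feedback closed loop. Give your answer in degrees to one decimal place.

Gain crossover: |G(jω)| = 1 at ω ≈ 0.276 rad/s.
∠G(j0.276) = −90° − arctan(0.276/5.93) ≈ -92.67°
PM = 180° + (-92.67°) = 87.33°

87.3 deg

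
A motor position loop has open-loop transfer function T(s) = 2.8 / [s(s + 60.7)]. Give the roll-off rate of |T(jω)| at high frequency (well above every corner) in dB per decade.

With 0 zeros and 2 poles, the high-frequency asymptotic slope is 20 × (0 − 2) = -40 dB/decade.

-40 dB/decade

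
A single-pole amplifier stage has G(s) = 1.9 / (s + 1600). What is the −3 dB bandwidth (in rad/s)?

For a single-pole low-pass, the −3 dB point is at the pole: ω = 1600 rad/s.

1600 rad/s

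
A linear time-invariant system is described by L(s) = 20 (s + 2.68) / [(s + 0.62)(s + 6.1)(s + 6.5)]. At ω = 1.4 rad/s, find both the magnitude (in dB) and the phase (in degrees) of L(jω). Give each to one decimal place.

|j1.4 + 2.68| = √(1.4² + 2.68²) = 3.024
|j1.4 + 0.62| = √(1.4² + 0.62²) = 1.531
|j1.4 + 6.1| = √(1.4² + 6.1²) = 6.259
|j1.4 + 6.5| = √(1.4² + 6.5²) = 6.649
|L(j1.4)| = 20 × 3.024 / (1.531 × 6.259 × 6.649) = 0.94909
20 log₁₀(0.94909) = -0.45 dB
∠(j1.4 + 2.68) = arctan(1.4/2.68) = 27.58°
∠(j1.4 + 0.62) = arctan(1.4/0.62) = 66.11°
∠(j1.4 + 6.1) = arctan(1.4/6.1) = 12.93°
∠(j1.4 + 6.5) = arctan(1.4/6.5) = 12.15°
∠L(j1.4) = 27.58° − (66.11° + 12.93° + 12.15°) = -63.61°

|L| = -0.5 dB, ∠L = -63.6°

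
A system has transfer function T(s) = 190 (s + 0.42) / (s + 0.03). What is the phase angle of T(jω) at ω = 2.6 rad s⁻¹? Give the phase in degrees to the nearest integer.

-9°

∠(j2.6 + 0.42) = arctan(2.6/0.42) = 80.82°
∠(j2.6 + 0.03) = arctan(2.6/0.03) = 89.34°
∠T(j2.6) = 80.82° − 89.34° = -8.52°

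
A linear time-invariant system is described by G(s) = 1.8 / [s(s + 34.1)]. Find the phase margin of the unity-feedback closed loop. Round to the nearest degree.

Gain crossover: |G(jω)| = 1 at ω ≈ 0.0528 rad/sec.
∠G(j0.0528) = −90° − arctan(0.0528/34.1) ≈ -90.09°
PM = 180° + (-90.09°) = 89.91°

90 deg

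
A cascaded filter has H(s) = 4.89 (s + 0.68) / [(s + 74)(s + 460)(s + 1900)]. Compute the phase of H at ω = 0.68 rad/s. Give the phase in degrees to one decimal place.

∠(j0.68 + 0.68) = arctan(0.68/0.68) = 45.00°
∠(j0.68 + 74) = arctan(0.68/74) = 0.53°
∠(j0.68 + 460) = arctan(0.68/460) = 0.08°
∠(j0.68 + 1900) = arctan(0.68/1900) = 0.02°
∠H(j0.68) = 45.00° − (0.53° + 0.08° + 0.02°) = 44.37°

44.4°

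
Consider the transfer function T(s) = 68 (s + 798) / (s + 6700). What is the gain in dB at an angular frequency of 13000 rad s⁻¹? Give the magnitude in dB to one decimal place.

35.6 dB

|j13000 + 798| = √(13000² + 798²) = 1.302e+04
|j13000 + 6700| = √(13000² + 6700²) = 1.462e+04
|T(j13000)| = 68 × 1.302e+04 / 1.462e+04 = 60.558
20 log₁₀(60.558) = 35.64 dB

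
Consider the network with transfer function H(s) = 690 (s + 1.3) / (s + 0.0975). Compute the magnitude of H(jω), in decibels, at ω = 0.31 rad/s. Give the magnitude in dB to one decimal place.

|j0.31 + 1.3| = √(0.31² + 1.3²) = 1.336
|j0.31 + 0.0975| = √(0.31² + 0.0975²) = 0.325
|H(j0.31)| = 690 × 1.336 / 0.325 = 2837.6
20 log₁₀(2837.6) = 69.06 dB

69.1 dB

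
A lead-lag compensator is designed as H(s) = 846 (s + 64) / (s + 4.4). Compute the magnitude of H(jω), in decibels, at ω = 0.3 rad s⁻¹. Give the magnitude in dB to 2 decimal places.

|j0.3 + 64| = √(0.3² + 64²) = 64
|j0.3 + 4.4| = √(0.3² + 4.4²) = 4.41
|H(j0.3)| = 846 × 64 / 4.41 = 12277
20 log₁₀(12277) = 81.782 dB

81.78 dB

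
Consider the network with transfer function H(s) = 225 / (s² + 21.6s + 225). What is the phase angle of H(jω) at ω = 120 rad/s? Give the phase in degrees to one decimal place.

-169.6°

∠[(j120)² + 21.6(j120) + 225] = ∠[-14175 + j2592] = 169.64°
∠H(j120) = −169.64° = -169.64°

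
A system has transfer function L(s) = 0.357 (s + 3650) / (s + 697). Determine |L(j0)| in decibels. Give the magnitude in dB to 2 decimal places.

L(0) = 0.357 × 3650 / 697 = 1.8695
20 log₁₀(1.8695) = 5.435 dB

5.43 dB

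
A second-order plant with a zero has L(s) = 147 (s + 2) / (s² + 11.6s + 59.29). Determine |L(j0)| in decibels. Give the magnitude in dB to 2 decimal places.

13.91 dB

L(0) = 147 × 2 / 59.29 = 4.9587
20 log₁₀(4.9587) = 13.907 dB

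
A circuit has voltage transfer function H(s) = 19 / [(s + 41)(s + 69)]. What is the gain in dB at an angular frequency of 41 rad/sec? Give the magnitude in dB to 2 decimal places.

|j41 + 41| = √(41² + 41²) = 57.98
|j41 + 69| = √(41² + 69²) = 80.26
|H(j41)| = 19 / (57.98 × 80.26) = 0.0040827
20 log₁₀(0.0040827) = -47.781 dB

-47.78 dB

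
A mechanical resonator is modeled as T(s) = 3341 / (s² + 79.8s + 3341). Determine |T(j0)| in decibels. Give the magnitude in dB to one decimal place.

T(0) = 3341 / 3341 = 1
20 log₁₀(1) = 0.00 dB

0.0 dB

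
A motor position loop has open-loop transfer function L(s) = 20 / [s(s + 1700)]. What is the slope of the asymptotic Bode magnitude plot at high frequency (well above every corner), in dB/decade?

-40 dB/decade

With 0 zeros and 2 poles, the high-frequency asymptotic slope is 20 × (0 − 2) = -40 dB/decade.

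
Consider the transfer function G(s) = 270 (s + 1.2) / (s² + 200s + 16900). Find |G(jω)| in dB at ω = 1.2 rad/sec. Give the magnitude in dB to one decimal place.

-31.3 dB

|j1.2 + 1.2| = √(1.2² + 1.2²) = 1.697
|(j1.2)² + 200(j1.2) + 16900| = |16899 + j240| = 1.69e+04
|G(j1.2)| = 270 × 1.697 / 1.69e+04 = 0.027112
20 log₁₀(0.027112) = -31.34 dB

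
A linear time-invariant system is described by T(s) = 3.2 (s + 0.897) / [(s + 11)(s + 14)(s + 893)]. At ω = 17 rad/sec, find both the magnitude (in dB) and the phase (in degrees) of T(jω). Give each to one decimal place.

|j17 + 0.897| = √(17² + 0.897²) = 17.02
|j17 + 11| = √(17² + 11²) = 20.25
|j17 + 14| = √(17² + 14²) = 22.02
|j17 + 893| = √(17² + 893²) = 893.2
|T(j17)| = 3.2 × 17.02 / (20.25 × 22.02 × 893.2) = 0.00013678
20 log₁₀(0.00013678) = -77.28 dB
∠(j17 + 0.897) = arctan(17/0.897) = 86.98°
∠(j17 + 11) = arctan(17/11) = 57.09°
∠(j17 + 14) = arctan(17/14) = 50.53°
∠(j17 + 893) = arctan(17/893) = 1.09°
∠T(j17) = 86.98° − (57.09° + 50.53° + 1.09°) = -21.73°

|T| = -77.3 dB, ∠T = -21.7°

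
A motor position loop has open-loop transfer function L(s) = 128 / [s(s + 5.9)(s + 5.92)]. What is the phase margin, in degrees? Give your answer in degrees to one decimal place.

Gain crossover: |L(jω)| = 1 at ω ≈ 2.94 rad/sec.
∠L(j2.94) = −90° − arctan(2.94/5.9) − arctan(2.94/5.92) ≈ -142.87°
PM = 180° + (-142.87°) = 37.13°

37.1 deg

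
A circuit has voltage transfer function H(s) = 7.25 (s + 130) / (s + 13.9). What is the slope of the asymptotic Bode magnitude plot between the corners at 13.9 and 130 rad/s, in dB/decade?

-20 dB/decade

In this band the factors already past their corner are: pole at 13.9; net slope = -20 dB/decade.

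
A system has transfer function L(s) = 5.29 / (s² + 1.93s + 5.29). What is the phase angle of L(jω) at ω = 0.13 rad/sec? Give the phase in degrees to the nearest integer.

∠[(j0.13)² + 1.93(j0.13) + 5.29] = ∠[5.2731 + j0.2509] = 2.72°
∠L(j0.13) = −2.72° = -2.72°

-3 deg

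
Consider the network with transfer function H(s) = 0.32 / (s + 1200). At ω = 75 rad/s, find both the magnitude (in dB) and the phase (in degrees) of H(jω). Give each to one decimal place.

|j75 + 1200| = √(75² + 1200²) = 1202
|H(j75)| = 0.32 / 1202 = 0.00026615
20 log₁₀(0.00026615) = -71.50 dB
∠(j75 + 1200) = arctan(75/1200) = 3.58°
∠H(j75) = −3.58° = -3.58°

|H| = -71.5 dB, ∠H = -3.6 deg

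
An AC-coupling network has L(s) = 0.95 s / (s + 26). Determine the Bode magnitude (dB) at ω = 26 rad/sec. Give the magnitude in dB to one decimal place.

-3.5 dB

|j26| = 26
|j26 + 26| = √(26² + 26²) = 36.77
|L(j26)| = 0.95 × 26 / 36.77 = 0.67175
20 log₁₀(0.67175) = -3.46 dB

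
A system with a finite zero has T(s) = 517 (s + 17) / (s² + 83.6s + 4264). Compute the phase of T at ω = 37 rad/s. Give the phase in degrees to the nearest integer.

∠(j37 + 17) = arctan(37/17) = 65.32°
∠[(j37)² + 83.6(j37) + 4264] = ∠[2895 + j3093.2] = 46.90°
∠T(j37) = 65.32° − 46.90° = 18.43°

18°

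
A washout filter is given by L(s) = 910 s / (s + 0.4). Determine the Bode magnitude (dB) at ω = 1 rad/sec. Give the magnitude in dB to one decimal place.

58.5 dB

|j1| = 1
|j1 + 0.4| = √(1² + 0.4²) = 1.077
|L(j1)| = 910 × 1 / 1.077 = 844.91
20 log₁₀(844.91) = 58.54 dB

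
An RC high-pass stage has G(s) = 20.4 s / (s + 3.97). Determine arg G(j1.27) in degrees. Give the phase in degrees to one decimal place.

72.3 deg

∠(j1.27) = 90.00°
∠(j1.27 + 3.97) = arctan(1.27/3.97) = 17.74°
∠G(j1.27) = 90.00° − 17.74° = 72.26°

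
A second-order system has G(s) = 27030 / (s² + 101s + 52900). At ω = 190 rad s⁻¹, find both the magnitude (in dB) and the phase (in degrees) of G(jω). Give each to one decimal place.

|(j190)² + 101(j190) + 52900| = |16800 + j19190| = 2.55e+04
|G(j190)| = 27030 / 2.55e+04 = 1.0598
20 log₁₀(1.0598) = 0.50 dB
∠[(j190)² + 101(j190) + 52900] = ∠[16800 + j19190] = 48.80°
∠G(j190) = −48.80° = -48.80°

|G| = 0.5 dB, ∠G = -48.8°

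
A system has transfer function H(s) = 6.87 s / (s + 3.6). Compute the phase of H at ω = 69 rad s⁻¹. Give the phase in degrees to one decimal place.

3.0°

∠(j69) = 90.00°
∠(j69 + 3.6) = arctan(69/3.6) = 87.01°
∠H(j69) = 90.00° − 87.01° = 2.99°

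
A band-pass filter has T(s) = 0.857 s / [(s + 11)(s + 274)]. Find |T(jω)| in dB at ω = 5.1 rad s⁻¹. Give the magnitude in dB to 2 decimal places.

|j5.1| = 5.1
|j5.1 + 11| = √(5.1² + 11²) = 12.12
|j5.1 + 274| = √(5.1² + 274²) = 274
|T(j5.1)| = 0.857 × 5.1 / (12.12 × 274) = 0.0013154
20 log₁₀(0.0013154) = -57.619 dB

-57.62 dB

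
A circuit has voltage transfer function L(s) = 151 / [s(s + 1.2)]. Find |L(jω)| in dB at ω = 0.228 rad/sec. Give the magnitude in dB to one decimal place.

|j0.228 + 1.2| = √(0.228² + 1.2²) = 1.221
|j0.228| = 0.228
|L(j0.228)| = 151 / (1.221 × 0.228) = 542.2
20 log₁₀(542.2) = 54.68 dB

54.7 dB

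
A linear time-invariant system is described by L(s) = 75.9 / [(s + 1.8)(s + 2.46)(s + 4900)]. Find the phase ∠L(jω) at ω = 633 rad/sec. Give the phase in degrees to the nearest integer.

-187°

∠(j633 + 1.8) = arctan(633/1.8) = 89.84°
∠(j633 + 2.46) = arctan(633/2.46) = 89.78°
∠(j633 + 4900) = arctan(633/4900) = 7.36°
∠L(j633) = − (89.84° + 89.78° + 7.36°) = -186.98°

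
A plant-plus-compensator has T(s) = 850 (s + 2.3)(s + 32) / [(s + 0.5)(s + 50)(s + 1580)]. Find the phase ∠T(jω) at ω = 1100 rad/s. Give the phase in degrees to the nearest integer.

∠(j1100 + 2.3) = arctan(1100/2.3) = 89.88°
∠(j1100 + 32) = arctan(1100/32) = 88.33°
∠(j1100 + 0.5) = arctan(1100/0.5) = 89.97°
∠(j1100 + 50) = arctan(1100/50) = 87.40°
∠(j1100 + 1580) = arctan(1100/1580) = 34.85°
∠T(j1100) = 89.88° + 88.33° − (89.97° + 87.40° + 34.85°) = -34.00°

-34°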